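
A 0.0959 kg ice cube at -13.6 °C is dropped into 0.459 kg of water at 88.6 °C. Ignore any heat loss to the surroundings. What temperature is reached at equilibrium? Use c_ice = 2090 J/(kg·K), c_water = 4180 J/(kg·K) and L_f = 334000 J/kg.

T_f ≈ 58.3 °C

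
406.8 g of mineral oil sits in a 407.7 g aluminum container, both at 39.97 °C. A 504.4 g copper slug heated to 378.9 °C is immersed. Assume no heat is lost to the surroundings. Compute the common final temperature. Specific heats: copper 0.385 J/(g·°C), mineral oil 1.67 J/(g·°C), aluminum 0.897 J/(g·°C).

T_f = Σ m_i c_i T_i / Σ m_i c_i:
T_f = (194.19*378.9 + 679.36*39.97 + 365.71*39.97) / (194.19 + 679.36 + 365.71)
    = 115351 / 1239.3 ≈ 93.08 °C

T_f ≈ 93.1 °C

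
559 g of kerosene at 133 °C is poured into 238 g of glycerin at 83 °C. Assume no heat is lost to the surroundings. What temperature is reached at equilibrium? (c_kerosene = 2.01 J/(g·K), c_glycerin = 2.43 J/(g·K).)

T_f ≈ 116.0 °C

|Q_kerosene| = |Q_glycerin|:
559×2.01×(133 − T) = 238×2.43×(T − 83)
1123.6(133 − T) = 578.34(T − 83)
1701.9 T = 197440  ⇒  T ≈ 116.01 °C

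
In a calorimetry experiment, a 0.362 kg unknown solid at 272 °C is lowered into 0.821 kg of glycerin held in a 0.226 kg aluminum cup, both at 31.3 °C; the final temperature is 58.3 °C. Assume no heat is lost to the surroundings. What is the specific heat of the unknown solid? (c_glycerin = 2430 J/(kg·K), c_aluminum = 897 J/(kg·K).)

Taking heat into each body as positive, Σ m c ΔT = 0:
0.362×c×(58.3 − 272) + 0.821×2430×(58.3 − 31.3) + 0.226×897×(58.3 − 31.3) = 0
-77.36 c = -59339
c = -59339/-77.36 ≈ 767.1 J/(kg·K)

c ≈ 767 J/(kg·K)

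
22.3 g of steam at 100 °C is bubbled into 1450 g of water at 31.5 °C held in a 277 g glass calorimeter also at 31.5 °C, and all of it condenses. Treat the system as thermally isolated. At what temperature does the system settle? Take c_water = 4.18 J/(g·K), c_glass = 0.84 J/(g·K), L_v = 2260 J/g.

Let T be the final temperature. ΣQ_i = 0:
steam→water at 100 °C releases m L_v = 22.3×2260 = 50398; condensate cools 100→T: 22.3×4.18×(T − 100) = 93.21(T − 100); water warms: 1450×4.18×(T − 31.5) = 6061(T − 31.5); cup: 232.68(T − 31.5)
6386.9 T = 50398 + 9321.4 + 198251 = 257970
T ≈ 40.39 °C (< 100 °C, so full condensation is consistent).

T_f ≈ 40.4 °C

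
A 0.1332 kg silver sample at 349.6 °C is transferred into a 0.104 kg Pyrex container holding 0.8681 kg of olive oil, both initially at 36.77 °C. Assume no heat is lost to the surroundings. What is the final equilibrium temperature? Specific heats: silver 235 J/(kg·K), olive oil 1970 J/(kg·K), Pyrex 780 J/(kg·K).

T_f ≈ 42.1 °C

Net heat exchanged in the isolated system is zero:
0.1332*235*(T − 349.6) + 0.8681*1970*(T − 36.77) + 0.104*780*(T − 36.77) = 0
31.3(T − 349.6) + 1710.2(T − 36.77) + 81.12(T − 36.77) = 0
(31.3 + 1710.2 + 81.12) T = 31.3*349.6 + 1710.2*36.77 + 81.12*36.77
T = 76808 / 1822.6 = 42.1 °C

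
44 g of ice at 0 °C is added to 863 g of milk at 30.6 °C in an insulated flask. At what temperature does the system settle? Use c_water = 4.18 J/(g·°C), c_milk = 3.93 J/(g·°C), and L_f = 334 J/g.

T_f ≈ 24.9 °C

Sum of m c ΔT and latent-heat terms is zero:
latent heat to melt: 44×334 = 14696; warm the meltwater: 183.92 T; milk: 3391.6(T − 30.6)
3575.5 T = 103783 − 14696 = 89087
T ≈ 24.92 °C. Since T > 0 °C, the all-ice-melts assumption holds.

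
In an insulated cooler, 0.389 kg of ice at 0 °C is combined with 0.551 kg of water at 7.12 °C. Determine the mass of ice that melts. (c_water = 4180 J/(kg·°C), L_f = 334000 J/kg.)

m_melted ≈ 0.0491 kg

Cooling the water to 0 °C releases 0.551·4180·7.12 = 16399 J.
Fully melting the ice requires m_ice L_f = 0.389·334000 = 129926 J.
Since 16399 < 129926 J, not all the ice melts; equilibrium is at 0 °C.
Mass melted = 16399/334000 ≈ 0.0491 kg.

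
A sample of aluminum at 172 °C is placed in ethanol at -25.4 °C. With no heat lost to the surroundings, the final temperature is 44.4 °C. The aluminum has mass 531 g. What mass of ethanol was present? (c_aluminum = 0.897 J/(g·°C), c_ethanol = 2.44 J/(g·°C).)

m ≈ 357 g

Heat gained plus heat lost sum to zero:
531·0.897·(44.4 − 172) + m·2.44·(44.4 − (-25.4)) = 0
170.31 m = 60777
m = 60777/170.31 ≈ 356.9 g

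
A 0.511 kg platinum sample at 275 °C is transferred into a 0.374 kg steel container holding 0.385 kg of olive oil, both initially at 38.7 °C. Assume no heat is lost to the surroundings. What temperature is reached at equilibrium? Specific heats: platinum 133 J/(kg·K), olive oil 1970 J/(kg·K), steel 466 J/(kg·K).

T_f ≈ 54.7 °C

Conservation of energy gives ΣQ = 0:
0.511·133·(T − 275) + 0.385·1970·(T − 38.7) + 0.374·466·(T − 38.7) = 0
67.96(T − 275) + 758.45(T − 38.7) + 174.28(T − 38.7) = 0
(67.96 + 758.45 + 174.28) T = 67.96·275 + 758.45·38.7 + 174.28·38.7
T = 54787/1000.7 ≈ 54.75 °C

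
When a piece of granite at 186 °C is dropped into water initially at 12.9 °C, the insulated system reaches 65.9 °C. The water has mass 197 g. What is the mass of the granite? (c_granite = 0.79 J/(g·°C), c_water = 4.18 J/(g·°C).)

m ≈ 460 g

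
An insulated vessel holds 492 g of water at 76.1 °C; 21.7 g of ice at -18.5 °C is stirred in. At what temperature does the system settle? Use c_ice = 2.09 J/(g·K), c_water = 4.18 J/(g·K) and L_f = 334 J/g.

T_f ≈ 69.1 °C

Energy conservation, ΣQ = 0:
warm ice to 0 °C: 21.7×2.09×(0 − (-18.5)) = 839.03
  melt ice: 21.7×334 = 7247.8
  meltwater 0→T: 21.7×4.18×T = 90.71 T
  water cools: 492×4.18×(T − 76.1) = 2056.6(T − 76.1)
2147.3 T = 156504 − 8086.8 = 148417
T ≈ 69.12 °C — above 0 °C, consistent with complete melting.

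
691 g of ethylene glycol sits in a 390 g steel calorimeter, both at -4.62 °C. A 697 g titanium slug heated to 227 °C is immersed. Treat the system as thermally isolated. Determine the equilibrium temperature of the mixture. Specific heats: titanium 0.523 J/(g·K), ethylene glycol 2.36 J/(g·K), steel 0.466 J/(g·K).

With ΣQ=0 the equilibrium temperature is the m·c-weighted mean:
T_f = (364.53·227 + 1630.8·(-4.62) + 181.74·(-4.62)) / (364.53 + 1630.8 + 181.74)
    = 74375 / 2177 ≈ 34.16 °C

T_f ≈ 34.2 °C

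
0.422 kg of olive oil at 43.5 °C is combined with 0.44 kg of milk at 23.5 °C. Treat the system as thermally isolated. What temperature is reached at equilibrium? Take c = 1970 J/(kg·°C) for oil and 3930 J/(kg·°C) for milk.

T_f ≈ 30.0 °C

Heat lost by the oil equals heat gained by the milk:
0.422·1970·(43.5 − T) = 0.44·3930·(T − 23.5)
831.34(43.5 − T) = 1729.2(T − 23.5)
2560.5 T = 76799  ⇒  T ≈ 29.99 °C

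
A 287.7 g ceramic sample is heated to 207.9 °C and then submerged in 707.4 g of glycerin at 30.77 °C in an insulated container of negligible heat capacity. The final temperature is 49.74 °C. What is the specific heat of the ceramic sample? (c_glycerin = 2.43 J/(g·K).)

Energy conservation, ΣQ = 0:
287.7×c×(49.74 − 207.9) + 707.4×2.43×(49.74 − 30.77) = 0
-45503 c = -32609
c = -32609/-45503 ≈ 0.7166 J/(g·K)

c ≈ 0.717 J/(g·K)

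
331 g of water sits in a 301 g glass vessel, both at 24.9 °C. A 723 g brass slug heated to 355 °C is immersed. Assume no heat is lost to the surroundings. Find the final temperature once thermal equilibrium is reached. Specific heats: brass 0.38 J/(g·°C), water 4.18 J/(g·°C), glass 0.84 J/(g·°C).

Taking heat into each body as positive, Σ m c ΔT = 0:
723*0.38*(T − 355) + 331*4.18*(T − 24.9) + 301*0.84*(T − 24.9) = 0
1911.2 T = 138280
T = 138280 / 1911.2 = 72.4 °C

T_f ≈ 72.4 °C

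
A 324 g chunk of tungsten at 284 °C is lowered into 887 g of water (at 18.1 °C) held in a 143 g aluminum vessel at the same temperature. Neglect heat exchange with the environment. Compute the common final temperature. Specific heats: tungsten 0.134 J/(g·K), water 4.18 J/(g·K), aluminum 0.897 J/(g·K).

T_f ≈ 21.1 °C

Net heat exchanged in the isolated system is zero:
324×0.134×(T − 284) + 887×4.18×(T − 18.1) + 143×0.897×(T − 18.1) = 0
3879.3 T = 81760
T = 81760/3879.3 ≈ 21.08 °C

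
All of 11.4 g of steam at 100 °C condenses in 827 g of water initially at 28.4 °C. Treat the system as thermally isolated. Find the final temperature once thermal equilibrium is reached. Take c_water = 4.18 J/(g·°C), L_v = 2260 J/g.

Sum of m c ΔT and latent-heat terms is zero:
condense steam: −11.4×2260 = −25764; condensed water 100 °C→T: 47.65(T − 100); original water: 3456.9(T − 28.4)
3504.5 T = 25764 + 4765.2 + 98175 = 128704
T ≈ 36.73 °C, under the boiling point, so the assumption holds.

T_f ≈ 36.7 °C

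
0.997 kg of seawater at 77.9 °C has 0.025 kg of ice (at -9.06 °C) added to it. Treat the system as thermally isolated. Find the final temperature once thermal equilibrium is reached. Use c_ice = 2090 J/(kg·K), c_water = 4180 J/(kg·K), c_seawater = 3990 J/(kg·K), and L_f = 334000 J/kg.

Net heat exchanged in the isolated system is zero:
warm ice to 0 °C: 0.025·2090·(0 − (-9.06)) = 473.39; melt ice: 0.025·334000 = 8350; meltwater 0→T: 0.025·4180·T = 104.5 T; seawater: 3978(T − 77.9)
4082.5 T = 309889 − 8823.4 = 301065
T ≈ 73.74 °C — above 0 °C, consistent with complete melting.

T_f ≈ 73.7 °C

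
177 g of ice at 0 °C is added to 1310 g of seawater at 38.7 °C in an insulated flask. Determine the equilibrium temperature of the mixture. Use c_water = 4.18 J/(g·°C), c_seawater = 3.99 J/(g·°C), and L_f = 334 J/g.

Taking heat into each body as positive, Σ m c ΔT = 0:
melt ice: 177×334 = 59118; warm the meltwater: 739.86 T; seawater cools: 1310×3.99×(T − 38.7) = 5226.9(T − 38.7)
5966.8 T = 202281 − 59118 = 143163
T ≈ 23.99 °C (positive, so assuming full melt was valid).

T_f ≈ 24.0 °C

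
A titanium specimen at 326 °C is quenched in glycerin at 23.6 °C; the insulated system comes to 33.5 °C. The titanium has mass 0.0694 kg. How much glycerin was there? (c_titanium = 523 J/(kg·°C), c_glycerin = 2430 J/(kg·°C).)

m ≈ 0.441 kg

Heat gained plus heat lost sum to zero:
0.0694×523×(33.5 − 326) + m×2430×(33.5 − 23.6) = 0
24057 m = 10617
m = 10617/24057 ≈ 0.4413 kg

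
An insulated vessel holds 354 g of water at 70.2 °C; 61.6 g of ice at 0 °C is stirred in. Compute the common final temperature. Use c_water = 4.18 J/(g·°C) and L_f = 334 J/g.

T_f ≈ 48.0 °C

Net heat exchanged in the isolated system is zero:
fusion: m_ice L_f = 61.6×334 = 20574
  warm the meltwater: 257.49 T
  water: 1479.7(T − 70.2)
1737.2 T = 103876 − 20574 = 83302
T ≈ 47.95 °C (positive, so assuming full melt was valid).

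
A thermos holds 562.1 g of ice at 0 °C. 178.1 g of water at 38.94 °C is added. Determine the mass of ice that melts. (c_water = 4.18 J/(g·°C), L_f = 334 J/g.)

m_melted ≈ 86.8 g

Water can give up m c ΔT = 178.1×4.18×38.94 = 28989 J before reaching 0 °C.
Fully melting the ice requires m_ice L_f = 562.1×334 = 187741 J.
Since 28989 < 187741 J, not all the ice melts; equilibrium is at 0 °C.
Mass melted = 28989/334 ≈ 86.79 g.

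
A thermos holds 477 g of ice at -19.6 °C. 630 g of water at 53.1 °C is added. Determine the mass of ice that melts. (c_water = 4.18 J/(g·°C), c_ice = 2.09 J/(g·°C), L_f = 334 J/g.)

m_melted ≈ 360 g

Water can give up m c ΔT = 630×4.18×53.1 = 139834 J before reaching 0 °C.
Of that, 477×2.09×19.6 = 19540 J goes to bring the ice to 0 °C, leaving 120294 J.
Melting all 477 g of ice would need 477×334 = 159318 J.
Since 120294 < 159318 J, not all the ice melts; equilibrium is at 0 °C.
m_melted×334 = 120294  ⇒  m_melted ≈ 360.2 g.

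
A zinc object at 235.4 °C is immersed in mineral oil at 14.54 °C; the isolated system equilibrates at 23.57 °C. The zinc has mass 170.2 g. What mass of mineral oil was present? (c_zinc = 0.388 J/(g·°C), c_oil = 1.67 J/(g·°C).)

m ≈ 928 g

Heat lost by the zinc = heat gained by the oil:
170.2×0.388×(235.4 − 23.57) = m×1.67×(23.57 − 14.54)
15.08 m = 13989  ⇒  m ≈ 927.6 g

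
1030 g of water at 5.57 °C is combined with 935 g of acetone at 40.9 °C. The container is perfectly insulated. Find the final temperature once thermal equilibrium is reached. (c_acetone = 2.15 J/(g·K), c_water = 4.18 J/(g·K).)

Heat lost by the acetone equals heat gained by the water:
935*2.15*(40.9 − T) = 1030*4.18*(T − 5.57)
2010.2(40.9 − T) = 4305.4(T − 5.57)
6315.6 T = 106200  ⇒  T ≈ 16.82 °C

T_f ≈ 16.8 °C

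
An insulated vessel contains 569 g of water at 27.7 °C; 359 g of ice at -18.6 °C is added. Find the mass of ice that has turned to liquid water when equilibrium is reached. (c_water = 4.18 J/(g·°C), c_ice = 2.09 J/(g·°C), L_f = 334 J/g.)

Cooling the water to 0 °C releases 569×4.18×27.7 = 65882 J.
Of that, 359×2.09×18.6 = 13956 J goes to bring the ice to 0 °C, leaving 51926 J.
To melt every bit of ice: 359×334 = 119906 J.
That's not enough to melt it all — equilibrium is at 0 °C with ice remaining.
m_melted×334 = 51926  ⇒  m_melted ≈ 155.5 g.

m_melted ≈ 155 g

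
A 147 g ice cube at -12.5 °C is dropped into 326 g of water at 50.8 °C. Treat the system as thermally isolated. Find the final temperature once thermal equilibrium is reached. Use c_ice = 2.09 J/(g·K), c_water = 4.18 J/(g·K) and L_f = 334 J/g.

T_f ≈ 8.2 °C

Setting the total heat transfer to zero:
ice -12.5→0 °C: 147×2.09×12.5 = 3840.4; latent heat to melt: 147×334 = 49098; meltwater 0→T: 147×4.18×T = 614.46 T; water: 1362.7(T − 50.8)
1977.1 T = 69224 − 52938 = 16286
T ≈ 8.24 °C (positive, so assuming full melt was valid).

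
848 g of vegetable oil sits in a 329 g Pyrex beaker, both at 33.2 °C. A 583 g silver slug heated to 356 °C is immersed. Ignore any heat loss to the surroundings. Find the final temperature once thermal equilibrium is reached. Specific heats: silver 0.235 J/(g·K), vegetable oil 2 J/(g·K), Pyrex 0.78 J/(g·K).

T_f ≈ 54.4 °C

Setting the total heat transfer to zero:
583*0.235*(T − 356) + 848*2*(T − 33.2) + 329*0.78*(T − 33.2) = 0
137(T − 356) + 1696(T − 33.2) + 256.62(T − 33.2) = 0
2089.6 T = 113601
T ≈ 54.36 °C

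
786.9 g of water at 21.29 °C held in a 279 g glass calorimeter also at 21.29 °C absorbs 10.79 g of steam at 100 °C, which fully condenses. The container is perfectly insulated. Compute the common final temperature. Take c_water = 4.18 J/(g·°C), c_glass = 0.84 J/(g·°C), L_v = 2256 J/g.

T_f ≈ 29.1 °C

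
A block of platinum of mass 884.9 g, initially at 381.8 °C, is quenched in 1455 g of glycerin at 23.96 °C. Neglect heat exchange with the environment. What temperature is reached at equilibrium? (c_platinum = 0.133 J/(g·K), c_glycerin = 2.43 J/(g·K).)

T_f ≈ 35.5 °C

Heat lost by the platinum equals heat gained by the glycerin:
884.9×0.133×(381.8 − T) = 1455×2.43×(T − 23.96)
117.69(381.8 − T) = 3535.7(T − 23.96)
3653.3 T = 129649  ⇒  T ≈ 35.49 °C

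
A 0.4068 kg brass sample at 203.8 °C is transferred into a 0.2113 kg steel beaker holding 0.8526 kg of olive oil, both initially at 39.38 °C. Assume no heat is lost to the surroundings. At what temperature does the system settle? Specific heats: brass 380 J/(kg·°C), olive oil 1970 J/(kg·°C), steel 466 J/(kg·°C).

T_f ≈ 52.5 °C

Setting the total heat transfer to zero:
0.4068×380×(T − 203.8) + 0.8526×1970×(T − 39.38) + 0.2113×466×(T − 39.38) = 0
154.58(T − 203.8) + 1679.6(T − 39.38) + 98.47(T − 39.38) = 0
1932.7 T = 101525
T ≈ 52.53 °C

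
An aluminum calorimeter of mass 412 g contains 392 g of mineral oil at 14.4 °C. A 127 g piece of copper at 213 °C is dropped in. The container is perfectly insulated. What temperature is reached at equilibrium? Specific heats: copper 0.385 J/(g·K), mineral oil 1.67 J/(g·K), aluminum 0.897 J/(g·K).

Net heat exchanged in the isolated system is zero:
127*0.385*(T − 213) + 392*1.67*(T − 14.4) + 412*0.897*(T − 14.4) = 0
(48.9 + 654.64 + 369.56) T = 48.9*213 + 654.64*14.4 + 369.56*14.4
T ≈ 23.45 °C

T_f ≈ 23.4 °C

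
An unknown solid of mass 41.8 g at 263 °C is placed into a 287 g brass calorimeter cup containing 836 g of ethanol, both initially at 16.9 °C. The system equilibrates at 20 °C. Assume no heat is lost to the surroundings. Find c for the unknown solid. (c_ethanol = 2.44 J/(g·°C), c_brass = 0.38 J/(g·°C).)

c ≈ 0.656 J/(g·°C)

Setting the total heat transfer to zero:
41.8·c·(20 − 263) + 836·2.44·(20 − 16.9) + 287·0.38·(20 − 16.9) = 0
-10157 c = -6661.6
c = -6661.6/-10157 ≈ 0.6558 J/(g·°C)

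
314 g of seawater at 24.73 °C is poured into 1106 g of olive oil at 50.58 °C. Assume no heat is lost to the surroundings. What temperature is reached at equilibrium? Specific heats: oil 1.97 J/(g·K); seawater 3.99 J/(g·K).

T_f ≈ 41.1 °C

Net heat exchanged in the isolated system is zero:
1106×1.97×(T − 50.58) + 314×3.99×(T − 24.73) = 0
3431.7 T = 141188
T ≈ 41.14 °C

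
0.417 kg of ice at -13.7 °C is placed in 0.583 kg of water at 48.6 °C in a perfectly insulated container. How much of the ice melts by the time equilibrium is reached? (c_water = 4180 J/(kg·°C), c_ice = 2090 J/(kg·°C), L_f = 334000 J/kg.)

m_melted ≈ 0.319 kg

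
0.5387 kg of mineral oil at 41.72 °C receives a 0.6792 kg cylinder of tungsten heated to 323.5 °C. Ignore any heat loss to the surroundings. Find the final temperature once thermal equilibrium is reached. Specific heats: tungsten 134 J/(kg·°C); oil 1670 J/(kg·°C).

T_f ≈ 67.6 °C

Energy conservation, ΣQ = 0:
0.6792×134×(T − 323.5) + 0.5387×1670×(T − 41.72) = 0
(91.01 + 899.63) T = 91.01×323.5 + 899.63×41.72
T ≈ 67.61 °C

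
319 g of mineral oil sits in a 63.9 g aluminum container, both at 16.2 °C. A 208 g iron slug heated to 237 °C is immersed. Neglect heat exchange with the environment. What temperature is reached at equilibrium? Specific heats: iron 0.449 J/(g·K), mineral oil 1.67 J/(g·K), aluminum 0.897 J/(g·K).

T_f ≈ 46.4 °C

With ΣQ=0 the equilibrium temperature is the m·c-weighted mean:
T_f = (93.39·237 + 532.73·16.2 + 57.32·16.2) / (93.39 + 532.73 + 57.32)
    = 31693 / 683.44 ≈ 46.37 °C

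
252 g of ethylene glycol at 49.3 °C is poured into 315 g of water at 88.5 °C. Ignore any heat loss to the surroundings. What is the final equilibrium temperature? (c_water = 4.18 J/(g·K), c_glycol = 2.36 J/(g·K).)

With ΣQ=0 the equilibrium temperature is the m·c-weighted mean:
T_f = (1316.7*88.5 + 594.72*49.3) / (1316.7 + 594.72)
    = 145848 / 1911.4 ≈ 76.30 °C

T_f ≈ 76.3 °C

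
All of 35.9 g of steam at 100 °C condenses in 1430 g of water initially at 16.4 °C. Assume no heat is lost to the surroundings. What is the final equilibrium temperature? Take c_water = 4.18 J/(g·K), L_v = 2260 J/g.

T_f ≈ 31.7 °C

Conservation of energy gives ΣQ = 0:
condense steam: −35.9·2260 = −81134
  condensate cools 100→T: 35.9·4.18·(T − 100) = 150.06(T − 100)
  water warms: 1430·4.18·(T − 16.4) = 5977.4(T − 16.4)
6127.5 T = 81134 + 15006 + 98029 = 194170
T ≈ 31.69 °C — below 100 °C, confirming all the steam condensed.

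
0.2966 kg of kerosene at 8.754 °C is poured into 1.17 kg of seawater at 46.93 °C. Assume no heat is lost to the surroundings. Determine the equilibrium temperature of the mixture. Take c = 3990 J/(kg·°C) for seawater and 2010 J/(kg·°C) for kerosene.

T_f ≈ 42.6 °C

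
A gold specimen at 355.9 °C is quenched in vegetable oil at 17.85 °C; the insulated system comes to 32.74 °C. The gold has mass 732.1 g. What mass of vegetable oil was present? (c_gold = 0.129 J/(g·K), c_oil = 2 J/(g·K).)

Heat lost by the gold = heat gained by the oil:
732.1·0.129·(355.9 − 32.74) = m·2·(32.74 − 17.85)
29.78 m = 30520  ⇒  m ≈ 1025 g

m ≈ 1020 g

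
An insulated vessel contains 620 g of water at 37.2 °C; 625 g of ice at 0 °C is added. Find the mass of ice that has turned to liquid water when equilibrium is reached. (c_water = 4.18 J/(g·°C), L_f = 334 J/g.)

Heat available from the water dropping to 0 °C: 620×4.18×37.2 = 96408 J.
Melting all 625 g of ice would need 625×334 = 208750 J.
That's not enough to melt it all — equilibrium is at 0 °C with ice remaining.
m_melt = 96408 / L_f = 288.6 g.

m_melted ≈ 289 g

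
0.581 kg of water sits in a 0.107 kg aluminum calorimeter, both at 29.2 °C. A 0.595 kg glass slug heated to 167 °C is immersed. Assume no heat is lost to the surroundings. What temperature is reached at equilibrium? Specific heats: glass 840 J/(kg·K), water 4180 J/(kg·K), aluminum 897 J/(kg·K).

T_f ≈ 52.0 °C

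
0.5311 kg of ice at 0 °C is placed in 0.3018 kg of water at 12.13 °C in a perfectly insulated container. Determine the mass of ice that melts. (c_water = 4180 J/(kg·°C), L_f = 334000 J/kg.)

m_melted ≈ 0.0458 kg

Cooling the water to 0 °C releases 0.3018×4180×12.13 = 15302 J.
Fully melting the ice requires m_ice L_f = 0.5311×334000 = 177387 J.
15302 J < 177387 J, so only part of the ice melts and the system sits at 0 °C.
m_melted×334000 = 15302  ⇒  m_melted ≈ 0.04582 kg.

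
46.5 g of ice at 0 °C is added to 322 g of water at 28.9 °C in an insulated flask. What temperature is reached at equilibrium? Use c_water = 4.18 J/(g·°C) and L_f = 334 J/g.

T_f ≈ 15.2 °C

Conservation of energy gives ΣQ = 0:
latent heat to melt: 46.5·334 = 15531; warm the meltwater: 194.37 T; water cools: 322·4.18·(T − 28.9) = 1346(T − 28.9)
1540.3 T = 38898 − 15531 = 23367
T ≈ 15.17 °C. Since T > 0 °C, the all-ice-melts assumption holds.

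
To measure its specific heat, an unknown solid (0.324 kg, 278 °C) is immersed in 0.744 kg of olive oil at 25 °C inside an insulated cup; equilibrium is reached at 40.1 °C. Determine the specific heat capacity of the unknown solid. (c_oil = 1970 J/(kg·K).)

Heat lost by the unknown solid = heat gained by the oil:
0.324×c×(278 − 40.1) = 0.744×1970×(40.1 − 25)
77.08 c = 22132  ⇒  c ≈ 287.1 J/(kg·K)

c ≈ 287 J/(kg·K)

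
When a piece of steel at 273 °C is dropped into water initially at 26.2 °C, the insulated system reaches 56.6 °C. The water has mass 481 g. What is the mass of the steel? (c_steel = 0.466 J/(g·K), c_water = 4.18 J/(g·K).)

m ≈ 606 g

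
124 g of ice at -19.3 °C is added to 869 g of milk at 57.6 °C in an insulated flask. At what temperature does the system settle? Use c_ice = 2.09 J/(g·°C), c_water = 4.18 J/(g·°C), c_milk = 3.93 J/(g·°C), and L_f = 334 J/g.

T_f ≈ 38.2 °C

Let T be the final temperature. ΣQ_i = 0:
ice -19.3→0 °C: 124·2.09·19.3 = 5001.8
  melt ice: 124·334 = 41416
  meltwater 0→T: 124·4.18·T = 518.32 T
  milk cools: 869·3.93·(T − 57.6) = 3415.2(T − 57.6)
3933.5 T = 196714 − 46418 = 150296
T ≈ 38.21 °C (positive, so assuming full melt was valid).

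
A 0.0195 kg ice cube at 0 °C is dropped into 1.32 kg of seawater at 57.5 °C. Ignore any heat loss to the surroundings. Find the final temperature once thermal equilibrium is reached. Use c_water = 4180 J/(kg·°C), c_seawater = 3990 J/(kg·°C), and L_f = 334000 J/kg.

T_f ≈ 55.4 °C

Taking heat into each body as positive, Σ m c ΔT = 0:
fusion: m_ice L_f = 0.0195·334000 = 6513
  warm the meltwater: 81.51 T
  seawater cools: 1.32·3990·(T − 57.5) = 5266.8(T − 57.5)
5348.3 T = 302841 − 6513 = 296328
T ≈ 55.41 °C. Since T > 0 °C, the all-ice-melts assumption holds.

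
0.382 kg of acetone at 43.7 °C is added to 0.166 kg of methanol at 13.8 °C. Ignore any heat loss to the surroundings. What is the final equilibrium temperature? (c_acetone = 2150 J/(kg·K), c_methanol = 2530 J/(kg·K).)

Heat gained plus heat lost sum to zero:
0.382·2150·(T − 43.7) + 0.166·2530·(T − 13.8) = 0
1241.3 T = 41687
T = 41687/1241.3 ≈ 33.58 °C

T_f ≈ 33.6 °C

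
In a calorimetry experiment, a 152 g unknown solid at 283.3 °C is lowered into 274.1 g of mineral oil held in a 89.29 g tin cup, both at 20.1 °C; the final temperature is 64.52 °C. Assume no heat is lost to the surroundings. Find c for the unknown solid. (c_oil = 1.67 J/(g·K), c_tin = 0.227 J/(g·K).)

Net heat exchanged in the isolated system is zero:
152×c×(64.52 − 283.3) + 274.1×1.67×(64.52 − 20.1) + 89.29×0.227×(64.52 − 20.1) = 0
-33255 c = -21233
c = -21233/-33255 ≈ 0.6385 J/(g·K)

c ≈ 0.639 J/(g·K)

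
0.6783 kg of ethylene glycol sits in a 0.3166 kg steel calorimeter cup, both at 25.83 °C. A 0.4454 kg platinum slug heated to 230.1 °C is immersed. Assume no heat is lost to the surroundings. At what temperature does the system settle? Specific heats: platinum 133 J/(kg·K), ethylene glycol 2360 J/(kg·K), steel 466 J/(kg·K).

T_f ≈ 32.5 °C

Heat gained plus heat lost sum to zero:
0.4454·133·(T − 230.1) + 0.6783·2360·(T − 25.83) + 0.3166·466·(T − 25.83) = 0
59.24(T − 230.1) + 1600.8(T − 25.83) + 147.54(T − 25.83) = 0
(59.24 + 1600.8 + 147.54) T = 59.24·230.1 + 1600.8·25.83 + 147.54·25.83
T = 58790 / 1807.6 = 32.5 °C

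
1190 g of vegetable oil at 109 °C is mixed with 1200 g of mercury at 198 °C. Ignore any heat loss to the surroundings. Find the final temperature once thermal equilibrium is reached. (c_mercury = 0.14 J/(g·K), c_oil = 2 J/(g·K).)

T_f ≈ 114.9 °C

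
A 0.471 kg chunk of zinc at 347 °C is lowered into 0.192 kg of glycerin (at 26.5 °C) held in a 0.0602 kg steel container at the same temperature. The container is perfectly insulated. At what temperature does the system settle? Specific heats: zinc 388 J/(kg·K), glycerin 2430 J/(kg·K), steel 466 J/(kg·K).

T_f ≈ 113.0 °C

Conservation of energy gives ΣQ = 0:
0.471×388×(T − 347) + 0.192×2430×(T − 26.5) + 0.0602×466×(T − 26.5) = 0
182.75(T − 347) + 466.56(T − 26.5) + 28.05(T − 26.5) = 0
677.36 T = 76521
T = 76521/677.36 ≈ 112.97 °C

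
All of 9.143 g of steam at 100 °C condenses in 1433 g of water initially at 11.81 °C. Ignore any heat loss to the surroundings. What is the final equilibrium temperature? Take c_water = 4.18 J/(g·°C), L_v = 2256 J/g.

Setting the total heat transfer to zero:
steam→water at 100 °C releases m L_v = 9.143·2256 = 20627
  condensed water 100 °C→T: 38.22(T − 100)
  water warms: 1433·4.18·(T − 11.81) = 5989.9(T − 11.81)
6028.2 T = 20627 + 3821.8 + 70741 = 95190
T ≈ 15.79 °C, under the boiling point, so the assumption holds.

T_f ≈ 15.8 °C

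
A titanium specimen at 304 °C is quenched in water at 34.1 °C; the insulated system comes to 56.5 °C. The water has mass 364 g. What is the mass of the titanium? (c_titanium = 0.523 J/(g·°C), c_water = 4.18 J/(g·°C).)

m ≈ 263 g

Conservation of energy gives ΣQ = 0:
m·0.523·(56.5 − 304) + 364·4.18·(56.5 − 34.1) = 0
-129.44 m = -34082
m = -34082/-129.44 ≈ 263.3 g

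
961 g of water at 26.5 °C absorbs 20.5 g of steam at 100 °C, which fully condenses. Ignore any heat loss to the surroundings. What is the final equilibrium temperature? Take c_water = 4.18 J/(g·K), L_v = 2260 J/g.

Net heat exchanged in the isolated system is zero:
latent heat released on condensation: 20.5×2260 = 46330; condensate cools 100→T: 20.5×4.18×(T − 100) = 85.69(T − 100); original water: 4017(T − 26.5)
4102.7 T = 46330 + 8569 + 106450 = 161349
T ≈ 39.33 °C (< 100 °C, so full condensation is consistent).

T_f ≈ 39.3 °C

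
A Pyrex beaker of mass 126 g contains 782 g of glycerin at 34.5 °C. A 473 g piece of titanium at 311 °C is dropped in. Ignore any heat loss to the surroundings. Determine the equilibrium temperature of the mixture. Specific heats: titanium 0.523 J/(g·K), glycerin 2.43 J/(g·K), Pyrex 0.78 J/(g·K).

Energy conservation, ΣQ = 0:
473×0.523×(T − 311) + 782×2.43×(T − 34.5) + 126×0.78×(T − 34.5) = 0
2245.9 T = 145884
T = 145884 / 2245.9 = 65 °C

T_f ≈ 65.0 °C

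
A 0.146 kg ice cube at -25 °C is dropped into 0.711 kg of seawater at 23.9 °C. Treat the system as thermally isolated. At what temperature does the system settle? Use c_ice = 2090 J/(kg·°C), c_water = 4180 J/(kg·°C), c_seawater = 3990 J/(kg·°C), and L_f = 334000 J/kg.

T_f ≈ 3.3 °C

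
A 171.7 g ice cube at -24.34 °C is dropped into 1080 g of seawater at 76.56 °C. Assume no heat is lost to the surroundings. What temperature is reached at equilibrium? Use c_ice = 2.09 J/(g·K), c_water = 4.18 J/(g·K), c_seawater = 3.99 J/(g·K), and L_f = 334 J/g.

Heat gained plus heat lost sum to zero:
ice -24.34→0 °C: 171.7·2.09·24.34 = 8734.5
  latent heat to melt: 171.7·334 = 57348
  warm the meltwater: 717.71 T
  seawater: 4309.2(T − 76.56)
5026.9 T = 329912 − 66082 = 263830
T ≈ 52.48 °C. Since T > 0 °C, the all-ice-melts assumption holds.

T_f ≈ 52.5 °C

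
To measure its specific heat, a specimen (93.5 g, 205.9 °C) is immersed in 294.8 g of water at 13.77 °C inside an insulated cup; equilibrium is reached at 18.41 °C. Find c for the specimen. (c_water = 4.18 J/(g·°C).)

c ≈ 0.326 J/(g·°C)

Conservation of energy gives ΣQ = 0:
93.5·c·(18.41 − 205.9) + 294.8·4.18·(18.41 − 13.77) = 0
-17530 c = -5717.7
c = -5717.7/-17530 ≈ 0.3262 J/(g·°C)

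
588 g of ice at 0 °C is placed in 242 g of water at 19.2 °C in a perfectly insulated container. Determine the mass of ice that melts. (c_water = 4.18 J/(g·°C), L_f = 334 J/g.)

m_melted ≈ 58.1 g

Heat available from the water dropping to 0 °C: 242·4.18·19.2 = 19422 J.
Fully melting the ice requires m_ice L_f = 588·334 = 196392 J.
That's not enough to melt it all — equilibrium is at 0 °C with ice remaining.
Mass melted = 19422/334 ≈ 58.15 g.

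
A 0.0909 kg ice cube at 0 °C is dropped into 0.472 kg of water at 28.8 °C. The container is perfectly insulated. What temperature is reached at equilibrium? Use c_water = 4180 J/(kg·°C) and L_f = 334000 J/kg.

T_f ≈ 11.2 °C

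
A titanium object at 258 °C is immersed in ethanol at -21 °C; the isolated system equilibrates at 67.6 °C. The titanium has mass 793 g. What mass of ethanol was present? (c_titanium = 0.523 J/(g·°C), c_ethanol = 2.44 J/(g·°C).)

m ≈ 365 g

Energy conservation, ΣQ = 0:
793·0.523·(67.6 − 258) + m·2.44·(67.6 − (-21)) = 0
216.18 m = 78966
m = 78966/216.18 ≈ 365.3 g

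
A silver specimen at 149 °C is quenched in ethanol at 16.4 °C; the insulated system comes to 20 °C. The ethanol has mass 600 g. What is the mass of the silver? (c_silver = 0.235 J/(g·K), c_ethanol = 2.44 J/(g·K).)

m ≈ 174 g

Net heat exchanged in the isolated system is zero:
m·0.235·(20 − 149) + 600·2.44·(20 − 16.4) = 0
-30.31 m = -5270.4
m = -5270.4/-30.31 ≈ 173.9 g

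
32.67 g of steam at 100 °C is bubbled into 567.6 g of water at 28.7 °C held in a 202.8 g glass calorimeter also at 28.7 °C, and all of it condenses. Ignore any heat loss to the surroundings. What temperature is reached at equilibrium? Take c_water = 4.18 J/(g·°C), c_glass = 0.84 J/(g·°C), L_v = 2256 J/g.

Energy balance with sensible and latent terms:
condense steam: −32.67·2256 = −73704
  condensate cools 100→T: 32.67·4.18·(T − 100) = 136.56(T − 100)
  water warms: 567.6·4.18·(T − 28.7) = 2372.6(T − 28.7)
  cup: 170.35(T − 28.7)
2679.5 T = 73704 + 13656 + 72982 = 160341
T ≈ 59.84 °C — below 100 °C, confirming all the steam condensed.

T_f ≈ 59.8 °C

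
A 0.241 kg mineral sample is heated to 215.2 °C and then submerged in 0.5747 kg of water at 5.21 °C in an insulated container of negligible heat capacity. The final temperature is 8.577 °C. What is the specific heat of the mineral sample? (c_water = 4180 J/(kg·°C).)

c ≈ 162 J/(kg·°C)

Heat lost by the mineral sample = heat gained by the water:
0.241×c×(215.2 − 8.577) = 0.5747×4180×(8.577 − 5.21)
49.8 c = 8088.4  ⇒  c ≈ 162.4 J/(kg·°C)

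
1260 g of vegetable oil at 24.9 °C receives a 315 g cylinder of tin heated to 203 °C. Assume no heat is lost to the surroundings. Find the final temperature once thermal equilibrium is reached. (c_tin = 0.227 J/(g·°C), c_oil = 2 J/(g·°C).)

T_f is the heat-capacity-weighted average of the initial temperatures:
T_f = (71.5·203 + 2520·24.9) / (71.5 + 2520)
    = 77264 / 2591.5 ≈ 29.81 °C

T_f ≈ 29.8 °C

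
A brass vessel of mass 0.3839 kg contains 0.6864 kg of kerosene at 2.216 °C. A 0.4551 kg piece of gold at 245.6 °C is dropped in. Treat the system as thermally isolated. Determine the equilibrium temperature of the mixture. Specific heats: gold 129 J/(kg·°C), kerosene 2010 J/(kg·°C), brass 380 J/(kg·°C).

With ΣQ=0 the equilibrium temperature is the m·c-weighted mean:
T_f = (58.71×245.6 + 1379.7×2.216 + 145.88×2.216) / (58.71 + 1379.7 + 145.88)
    = 17799 / 1584.3 ≈ 11.24 °C

T_f ≈ 11.2 °C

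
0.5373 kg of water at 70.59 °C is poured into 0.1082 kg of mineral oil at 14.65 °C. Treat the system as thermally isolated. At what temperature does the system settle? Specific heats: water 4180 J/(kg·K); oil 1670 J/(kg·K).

Heat lost by the water equals heat gained by the oil:
0.5373×4180×(70.59 − T) = 0.1082×1670×(T − 14.65)
2245.9(70.59 − T) = 180.69(T − 14.65)
2426.6 T = 161186  ⇒  T ≈ 66.42 °C

T_f ≈ 66.4 °C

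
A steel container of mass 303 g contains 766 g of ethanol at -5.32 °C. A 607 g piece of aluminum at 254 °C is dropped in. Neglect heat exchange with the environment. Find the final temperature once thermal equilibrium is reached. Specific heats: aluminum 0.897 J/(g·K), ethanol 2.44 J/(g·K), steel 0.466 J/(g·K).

Setting the total heat transfer to zero:
607*0.897*(T − 254) + 766*2.44*(T − (-5.32)) + 303*0.466*(T − (-5.32)) = 0
544.48(T − 254) + 1869(T − (-5.32)) + 141.2(T − (-5.32)) = 0
(544.48 + 1869 + 141.2) T = 544.48*254 + 1869*(-5.32) + 141.2*(-5.32)
T ≈ 49.95 °C

T_f ≈ 49.9 °C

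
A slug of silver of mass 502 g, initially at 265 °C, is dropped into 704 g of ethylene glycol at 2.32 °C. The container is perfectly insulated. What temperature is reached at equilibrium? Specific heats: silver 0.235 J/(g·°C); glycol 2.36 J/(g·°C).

T_f ≈ 19.7 °C

T_f = Σ m_i c_i T_i / Σ m_i c_i:
T_f = (117.97·265 + 1661.4·2.32) / (117.97 + 1661.4)
    = 35117 / 1779.4 ≈ 19.73 °C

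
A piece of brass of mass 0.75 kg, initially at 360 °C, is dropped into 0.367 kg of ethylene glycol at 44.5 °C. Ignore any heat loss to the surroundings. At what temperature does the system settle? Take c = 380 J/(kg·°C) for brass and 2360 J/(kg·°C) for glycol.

Heat lost by the brass equals heat gained by the glycol:
0.75*380*(360 − T) = 0.367*2360*(T − 44.5)
285(360 − T) = 866.12(T − 44.5)
1151.1 T = 141142  ⇒  T ≈ 122.61 °C

T_f ≈ 122.6 °C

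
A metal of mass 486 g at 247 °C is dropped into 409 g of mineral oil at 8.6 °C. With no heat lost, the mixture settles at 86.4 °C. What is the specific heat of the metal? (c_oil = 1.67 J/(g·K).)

c ≈ 0.681 J/(g·K)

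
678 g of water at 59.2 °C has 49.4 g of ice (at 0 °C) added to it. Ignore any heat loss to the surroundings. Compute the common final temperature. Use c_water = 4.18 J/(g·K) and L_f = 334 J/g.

T_f ≈ 49.8 °C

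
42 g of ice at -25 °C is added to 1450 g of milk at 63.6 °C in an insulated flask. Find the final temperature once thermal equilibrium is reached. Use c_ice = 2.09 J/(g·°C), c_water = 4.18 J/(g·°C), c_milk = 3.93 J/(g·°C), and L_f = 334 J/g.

Taking heat into each body as positive, Σ m c ΔT = 0:
warm ice to 0 °C: 42×2.09×(0 − (-25)) = 2194.5
  latent heat to melt: 42×334 = 14028
  meltwater 0→T: 42×4.18×T = 175.56 T
  milk: 5698.5(T − 63.6)
5874.1 T = 362425 − 16222 = 346202
T ≈ 58.94 °C — above 0 °C, consistent with complete melting.

T_f ≈ 58.9 °C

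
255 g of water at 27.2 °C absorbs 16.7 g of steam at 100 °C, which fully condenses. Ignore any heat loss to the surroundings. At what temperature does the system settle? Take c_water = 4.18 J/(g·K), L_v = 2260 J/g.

T_f ≈ 64.9 °C

Sum of m c ΔT and latent-heat terms is zero:
latent heat released on condensation: 16.7×2260 = 37742; condensed water 100 °C→T: 69.81(T − 100); water warms: 255×4.18×(T − 27.2) = 1065.9(T − 27.2)
1135.7 T = 37742 + 6980.6 + 28992 = 73715
T ≈ 64.91 °C, under the boiling point, so the assumption holds.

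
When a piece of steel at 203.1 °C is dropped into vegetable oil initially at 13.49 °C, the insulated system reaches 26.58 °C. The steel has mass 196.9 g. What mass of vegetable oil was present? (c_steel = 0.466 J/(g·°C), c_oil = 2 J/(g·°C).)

Conservation of energy gives ΣQ = 0:
196.9×0.466×(26.58 − 203.1) + m×2×(26.58 − 13.49) = 0
26.18 m = 16197
m = 16197/26.18 ≈ 618.7 g

m ≈ 619 g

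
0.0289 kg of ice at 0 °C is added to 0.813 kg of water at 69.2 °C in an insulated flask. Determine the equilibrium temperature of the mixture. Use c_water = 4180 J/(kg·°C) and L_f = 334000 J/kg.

T_f ≈ 64.1 °C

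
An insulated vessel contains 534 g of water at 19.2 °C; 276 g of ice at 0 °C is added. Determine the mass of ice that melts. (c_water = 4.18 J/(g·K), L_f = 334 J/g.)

m_melted ≈ 128 g

Cooling the water to 0 °C releases 534×4.18×19.2 = 42857 J.
Fully melting the ice requires m_ice L_f = 276×334 = 92184 J.
That's not enough to melt it all — equilibrium is at 0 °C with ice remaining.
m_melt = 42857 / L_f = 128.3 g.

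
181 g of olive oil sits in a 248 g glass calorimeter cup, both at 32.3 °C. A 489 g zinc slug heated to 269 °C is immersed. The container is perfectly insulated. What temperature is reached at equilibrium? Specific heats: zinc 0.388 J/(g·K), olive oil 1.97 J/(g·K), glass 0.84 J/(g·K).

T_f ≈ 91.8 °C

Heat gained plus heat lost sum to zero:
489×0.388×(T − 269) + 181×1.97×(T − 32.3) + 248×0.84×(T − 32.3) = 0
(189.73 + 356.57 + 208.32) T = 189.73×269 + 356.57×32.3 + 208.32×32.3
T = 69284 / 754.62 = 91.8 °C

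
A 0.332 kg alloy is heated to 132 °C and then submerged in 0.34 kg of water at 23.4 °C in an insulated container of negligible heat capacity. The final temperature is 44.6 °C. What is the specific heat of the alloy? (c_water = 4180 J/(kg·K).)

Net heat exchanged in the isolated system is zero:
0.332×c×(44.6 − 132) + 0.34×4180×(44.6 − 23.4) = 0
-29.02 c = -30129
c = -30129/-29.02 ≈ 1038 J/(kg·K)

c ≈ 1040 J/(kg·K)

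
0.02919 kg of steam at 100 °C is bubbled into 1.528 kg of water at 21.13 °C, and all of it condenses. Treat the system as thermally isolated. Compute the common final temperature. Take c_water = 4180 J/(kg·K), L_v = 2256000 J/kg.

Taking heat into each body as positive, Σ m c ΔT = 0:
steam→water at 100 °C releases m L_v = 0.02919·2256000 = 65853
  condensed water 100 °C→T: 122.01(T − 100)
  water warms: 1.528·4180·(T − 21.13) = 6387(T − 21.13)
6509.1 T = 65853 + 12201 + 134958 = 213012
T ≈ 32.73 °C, under the boiling point, so the assumption holds.

T_f ≈ 32.7 °C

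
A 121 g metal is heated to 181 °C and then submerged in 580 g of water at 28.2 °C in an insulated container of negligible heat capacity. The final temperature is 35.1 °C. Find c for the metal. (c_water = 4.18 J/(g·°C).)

Heat lost by the metal = heat gained by the water:
121×c×(181 − 35.1) = 580×4.18×(35.1 − 28.2)
17654 c = 16728  ⇒  c ≈ 0.9476 J/(g·°C)

c ≈ 0.948 J/(g·°C)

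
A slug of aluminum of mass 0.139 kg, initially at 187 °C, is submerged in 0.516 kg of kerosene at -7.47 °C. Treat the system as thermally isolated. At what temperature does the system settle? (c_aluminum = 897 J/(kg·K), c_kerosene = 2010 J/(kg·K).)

T_f ≈ 13.4 °C

T_f is the heat-capacity-weighted average of the initial temperatures:
T_f = (124.68×187 + 1037.2×(-7.47)) / (124.68 + 1037.2)
    = 15568 / 1161.8 ≈ 13.40 °C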